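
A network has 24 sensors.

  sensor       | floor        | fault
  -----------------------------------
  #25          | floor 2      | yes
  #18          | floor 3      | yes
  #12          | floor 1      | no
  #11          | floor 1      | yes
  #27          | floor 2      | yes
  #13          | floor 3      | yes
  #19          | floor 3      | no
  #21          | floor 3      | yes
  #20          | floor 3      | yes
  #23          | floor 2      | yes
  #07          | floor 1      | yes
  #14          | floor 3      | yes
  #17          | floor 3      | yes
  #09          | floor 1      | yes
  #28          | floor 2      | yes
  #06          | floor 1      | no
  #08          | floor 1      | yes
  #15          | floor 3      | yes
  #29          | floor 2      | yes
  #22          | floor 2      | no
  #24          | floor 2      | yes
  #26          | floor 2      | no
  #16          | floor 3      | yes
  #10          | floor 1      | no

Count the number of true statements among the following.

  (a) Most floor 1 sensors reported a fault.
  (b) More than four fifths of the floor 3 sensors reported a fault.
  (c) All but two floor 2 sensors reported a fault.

(a) floor 1: |A| = 7, |A ∩ B| = 4; needs |A ∩ B| > |A ∖ B| — true.
(b) floor 3: |A| = 9, |A ∩ B| = 8; needs |A ∩ B| / |A| > 4/5 — true.
(c) floor 2: |A| = 8, |A ∩ B| = 6; needs |A ∖ B| = 2 — true.

3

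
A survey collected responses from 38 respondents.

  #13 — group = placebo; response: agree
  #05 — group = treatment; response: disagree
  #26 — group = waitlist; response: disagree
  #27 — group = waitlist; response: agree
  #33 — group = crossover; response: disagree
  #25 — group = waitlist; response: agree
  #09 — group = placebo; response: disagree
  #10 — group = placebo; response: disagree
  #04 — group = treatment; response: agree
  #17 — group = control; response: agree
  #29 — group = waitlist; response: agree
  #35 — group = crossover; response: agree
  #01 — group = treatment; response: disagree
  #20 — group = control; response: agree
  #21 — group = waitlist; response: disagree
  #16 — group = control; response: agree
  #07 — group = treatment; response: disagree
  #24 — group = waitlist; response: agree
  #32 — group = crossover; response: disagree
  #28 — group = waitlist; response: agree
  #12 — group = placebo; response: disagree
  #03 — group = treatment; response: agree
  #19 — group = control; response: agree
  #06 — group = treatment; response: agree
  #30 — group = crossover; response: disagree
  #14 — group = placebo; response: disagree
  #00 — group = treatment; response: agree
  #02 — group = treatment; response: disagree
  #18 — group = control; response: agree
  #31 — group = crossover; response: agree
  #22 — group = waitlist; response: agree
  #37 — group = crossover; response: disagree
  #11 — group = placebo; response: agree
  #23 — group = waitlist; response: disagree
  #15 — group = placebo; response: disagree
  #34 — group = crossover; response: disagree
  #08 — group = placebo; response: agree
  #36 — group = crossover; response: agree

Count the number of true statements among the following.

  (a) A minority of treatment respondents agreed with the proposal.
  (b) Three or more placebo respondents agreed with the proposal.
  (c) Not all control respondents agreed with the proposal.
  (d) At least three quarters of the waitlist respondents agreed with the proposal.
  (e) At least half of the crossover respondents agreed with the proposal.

(a) treatment: |A| = 8, |A ∩ B| = 4; needs |A ∩ B| < |A ∖ B| — false.
(b) placebo: |A| = 8, |A ∩ B| = 3; needs |A ∩ B| ≥ 3 — true.
(c) control: |A| = 5, |A ∩ B| = 5; needs A ⊄ B (|A ∖ B| ≥ 1) — false.
(d) waitlist: |A| = 9, |A ∩ B| = 6; needs |A ∩ B| / |A| ≥ 3/4 — false.
(e) crossover: |A| = 8, |A ∩ B| = 3; needs |A ∩ B| ≥ |A ∖ B| — false.

1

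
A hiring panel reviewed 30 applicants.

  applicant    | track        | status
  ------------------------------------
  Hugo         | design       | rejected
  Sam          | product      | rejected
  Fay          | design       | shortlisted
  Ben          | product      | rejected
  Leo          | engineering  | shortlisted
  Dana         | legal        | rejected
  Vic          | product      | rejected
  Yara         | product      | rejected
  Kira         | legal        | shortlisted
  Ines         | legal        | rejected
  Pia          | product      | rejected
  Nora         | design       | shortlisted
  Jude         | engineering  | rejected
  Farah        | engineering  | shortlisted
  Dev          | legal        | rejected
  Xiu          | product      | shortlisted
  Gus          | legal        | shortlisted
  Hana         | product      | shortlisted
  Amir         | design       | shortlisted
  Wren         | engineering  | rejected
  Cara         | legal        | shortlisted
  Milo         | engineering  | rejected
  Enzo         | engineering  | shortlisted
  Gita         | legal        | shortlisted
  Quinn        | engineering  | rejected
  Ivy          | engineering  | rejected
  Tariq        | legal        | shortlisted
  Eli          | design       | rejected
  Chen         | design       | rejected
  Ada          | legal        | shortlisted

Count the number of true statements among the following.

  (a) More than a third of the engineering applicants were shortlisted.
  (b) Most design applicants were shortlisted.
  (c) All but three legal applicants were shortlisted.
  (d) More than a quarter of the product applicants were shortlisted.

3

(a) engineering: |A| = 8, |A ∩ B| = 3; needs |A ∩ B| / |A| > 1/3 — true.
(b) design: |A| = 6, |A ∩ B| = 3; needs |A ∩ B| > |A ∖ B| — false.
(c) legal: |A| = 9, |A ∩ B| = 6; needs |A ∖ B| = 3 — true.
(d) product: |A| = 7, |A ∩ B| = 2; needs |A ∩ B| / |A| > 1/4 — true.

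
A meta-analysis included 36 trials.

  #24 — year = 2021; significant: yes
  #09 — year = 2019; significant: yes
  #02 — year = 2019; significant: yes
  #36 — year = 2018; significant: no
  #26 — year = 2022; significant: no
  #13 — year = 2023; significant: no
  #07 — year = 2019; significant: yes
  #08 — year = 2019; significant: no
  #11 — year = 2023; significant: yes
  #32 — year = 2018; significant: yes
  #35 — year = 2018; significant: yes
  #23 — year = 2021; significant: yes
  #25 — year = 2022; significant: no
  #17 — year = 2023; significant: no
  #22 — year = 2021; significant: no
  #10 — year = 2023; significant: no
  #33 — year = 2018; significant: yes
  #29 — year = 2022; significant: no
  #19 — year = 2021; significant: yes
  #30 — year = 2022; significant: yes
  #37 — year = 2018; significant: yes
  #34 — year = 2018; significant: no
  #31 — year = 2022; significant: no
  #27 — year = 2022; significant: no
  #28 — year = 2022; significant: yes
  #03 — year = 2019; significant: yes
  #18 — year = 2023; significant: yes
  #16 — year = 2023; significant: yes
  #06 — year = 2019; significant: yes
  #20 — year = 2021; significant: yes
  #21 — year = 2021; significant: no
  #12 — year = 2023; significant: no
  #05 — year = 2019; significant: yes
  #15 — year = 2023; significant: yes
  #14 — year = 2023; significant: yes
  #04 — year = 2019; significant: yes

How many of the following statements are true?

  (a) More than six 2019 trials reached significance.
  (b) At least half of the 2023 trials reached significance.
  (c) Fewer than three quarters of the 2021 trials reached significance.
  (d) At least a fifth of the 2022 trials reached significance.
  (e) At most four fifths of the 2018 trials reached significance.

(a) 2019: |A| = 8, |A ∩ B| = 7; needs |A ∩ B| > 6 — true.
(b) 2023: |A| = 9, |A ∩ B| = 5; needs |A ∩ B| ≥ |A ∖ B| — true.
(c) 2021: |A| = 6, |A ∩ B| = 4; needs |A ∩ B| / |A| < 3/4 — true.
(d) 2022: |A| = 7, |A ∩ B| = 2; needs |A ∩ B| / |A| ≥ 1/5 — true.
(e) 2018: |A| = 6, |A ∩ B| = 4; needs |A ∩ B| / |A| ≤ 4/5 — true.

5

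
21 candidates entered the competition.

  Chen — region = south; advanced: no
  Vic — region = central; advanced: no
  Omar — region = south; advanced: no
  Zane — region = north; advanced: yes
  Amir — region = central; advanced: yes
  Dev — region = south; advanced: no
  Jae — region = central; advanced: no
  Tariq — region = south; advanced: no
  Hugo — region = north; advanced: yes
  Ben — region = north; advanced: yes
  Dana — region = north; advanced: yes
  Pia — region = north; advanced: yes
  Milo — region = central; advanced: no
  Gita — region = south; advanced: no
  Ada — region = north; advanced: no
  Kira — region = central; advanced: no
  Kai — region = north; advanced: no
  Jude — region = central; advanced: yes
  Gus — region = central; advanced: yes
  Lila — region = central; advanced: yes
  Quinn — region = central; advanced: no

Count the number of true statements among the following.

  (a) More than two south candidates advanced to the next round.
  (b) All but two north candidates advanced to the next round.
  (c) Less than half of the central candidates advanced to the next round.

(a) south: |A| = 5, |A ∩ B| = 0; needs |A ∩ B| > 2 — false.
(b) north: |A| = 7, |A ∩ B| = 5; needs |A ∖ B| = 2 — true.
(c) central: |A| = 9, |A ∩ B| = 4; needs |A ∩ B| < |A ∖ B| — true.

2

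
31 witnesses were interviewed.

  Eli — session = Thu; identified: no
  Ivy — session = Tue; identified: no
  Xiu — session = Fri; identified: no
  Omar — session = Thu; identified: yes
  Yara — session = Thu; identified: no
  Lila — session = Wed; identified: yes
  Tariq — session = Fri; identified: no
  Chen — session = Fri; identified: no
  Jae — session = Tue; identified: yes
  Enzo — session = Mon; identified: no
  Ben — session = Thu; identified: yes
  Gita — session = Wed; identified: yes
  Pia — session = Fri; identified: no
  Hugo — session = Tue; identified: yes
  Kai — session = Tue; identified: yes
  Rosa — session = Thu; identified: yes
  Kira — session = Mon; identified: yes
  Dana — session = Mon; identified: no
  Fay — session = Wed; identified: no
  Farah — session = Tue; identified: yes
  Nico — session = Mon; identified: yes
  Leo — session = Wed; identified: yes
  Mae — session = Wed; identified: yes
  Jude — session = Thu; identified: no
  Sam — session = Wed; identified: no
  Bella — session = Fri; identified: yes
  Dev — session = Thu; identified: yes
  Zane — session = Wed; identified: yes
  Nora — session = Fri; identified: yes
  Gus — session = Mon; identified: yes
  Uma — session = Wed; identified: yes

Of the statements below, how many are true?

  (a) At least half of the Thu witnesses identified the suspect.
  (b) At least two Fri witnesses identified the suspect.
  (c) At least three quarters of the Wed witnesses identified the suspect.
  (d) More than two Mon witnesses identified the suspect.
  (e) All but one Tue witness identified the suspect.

5

(a) Thu: |A| = 7, |A ∩ B| = 4; needs |A ∩ B| ≥ |A ∖ B| — true.
(b) Fri: |A| = 6, |A ∩ B| = 2; needs |A ∩ B| ≥ 2 — true.
(c) Wed: |A| = 8, |A ∩ B| = 6; needs |A ∩ B| / |A| ≥ 3/4 — true.
(d) Mon: |A| = 5, |A ∩ B| = 3; needs |A ∩ B| > 2 — true.
(e) Tue: |A| = 5, |A ∩ B| = 4; needs |A ∖ B| = 1 — true.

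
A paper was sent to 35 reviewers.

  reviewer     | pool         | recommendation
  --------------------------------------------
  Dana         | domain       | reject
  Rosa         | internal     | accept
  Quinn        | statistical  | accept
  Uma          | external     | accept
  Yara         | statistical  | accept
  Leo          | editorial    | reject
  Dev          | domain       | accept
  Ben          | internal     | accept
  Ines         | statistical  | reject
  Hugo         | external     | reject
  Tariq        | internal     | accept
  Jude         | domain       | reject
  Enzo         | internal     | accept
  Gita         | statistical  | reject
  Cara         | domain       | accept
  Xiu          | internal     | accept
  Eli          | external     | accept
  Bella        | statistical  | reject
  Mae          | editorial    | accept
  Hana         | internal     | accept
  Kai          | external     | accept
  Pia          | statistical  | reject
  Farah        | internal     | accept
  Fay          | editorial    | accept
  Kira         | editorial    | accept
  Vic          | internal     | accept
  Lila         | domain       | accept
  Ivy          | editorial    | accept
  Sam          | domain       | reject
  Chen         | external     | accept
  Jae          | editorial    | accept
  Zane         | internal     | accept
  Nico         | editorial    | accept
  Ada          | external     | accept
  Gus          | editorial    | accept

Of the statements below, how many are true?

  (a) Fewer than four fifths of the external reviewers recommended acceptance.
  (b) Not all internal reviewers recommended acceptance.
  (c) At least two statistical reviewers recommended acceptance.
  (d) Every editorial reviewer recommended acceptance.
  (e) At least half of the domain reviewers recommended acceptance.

2

(a) external: |A| = 6, |A ∩ B| = 5; needs |A ∩ B| / |A| < 4/5 — false.
(b) internal: |A| = 9, |A ∩ B| = 9; needs A ⊄ B (|A ∖ B| ≥ 1) — false.
(c) statistical: |A| = 6, |A ∩ B| = 2; needs |A ∩ B| ≥ 2 — true.
(d) editorial: |A| = 8, |A ∩ B| = 7; needs A ⊆ B, i.e. every element of A is in B (|A ∖ B| = 0) — false.
(e) domain: |A| = 6, |A ∩ B| = 3; needs |A ∩ B| ≥ |A ∖ B| — true.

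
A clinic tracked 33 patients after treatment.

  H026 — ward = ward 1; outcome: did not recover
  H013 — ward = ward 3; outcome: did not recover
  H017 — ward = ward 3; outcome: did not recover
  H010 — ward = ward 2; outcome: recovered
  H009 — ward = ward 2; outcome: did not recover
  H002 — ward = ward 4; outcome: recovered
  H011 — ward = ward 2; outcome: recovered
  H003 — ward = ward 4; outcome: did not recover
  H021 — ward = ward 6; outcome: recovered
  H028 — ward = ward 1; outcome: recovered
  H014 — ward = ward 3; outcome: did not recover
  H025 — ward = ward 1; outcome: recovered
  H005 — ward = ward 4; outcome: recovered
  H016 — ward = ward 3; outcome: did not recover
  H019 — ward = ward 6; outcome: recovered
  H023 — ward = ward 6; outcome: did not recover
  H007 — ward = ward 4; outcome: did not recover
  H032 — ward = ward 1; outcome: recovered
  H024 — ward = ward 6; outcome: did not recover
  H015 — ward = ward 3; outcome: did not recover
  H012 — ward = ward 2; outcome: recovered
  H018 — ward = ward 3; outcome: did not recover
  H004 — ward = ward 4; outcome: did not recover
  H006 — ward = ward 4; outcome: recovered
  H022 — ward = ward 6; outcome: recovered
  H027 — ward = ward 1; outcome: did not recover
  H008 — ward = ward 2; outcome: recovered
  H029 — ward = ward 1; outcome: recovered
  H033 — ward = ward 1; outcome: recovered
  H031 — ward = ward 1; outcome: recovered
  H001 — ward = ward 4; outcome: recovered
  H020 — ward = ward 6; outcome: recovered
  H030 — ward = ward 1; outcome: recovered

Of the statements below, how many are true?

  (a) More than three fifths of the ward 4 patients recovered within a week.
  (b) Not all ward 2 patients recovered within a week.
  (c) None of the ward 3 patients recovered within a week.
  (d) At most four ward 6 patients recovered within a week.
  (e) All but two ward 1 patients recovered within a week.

4

(a) ward 4: |A| = 7, |A ∩ B| = 4; needs |A ∩ B| / |A| > 3/5 — false.
(b) ward 2: |A| = 5, |A ∩ B| = 4; needs A ⊄ B (|A ∖ B| ≥ 1) — true.
(c) ward 3: |A| = 6, |A ∩ B| = 0; needs A ∩ B = ∅ (|A ∩ B| = 0) — true.
(d) ward 6: |A| = 6, |A ∩ B| = 4; needs |A ∩ B| ≤ 4 — true.
(e) ward 1: |A| = 9, |A ∩ B| = 7; needs |A ∖ B| = 2 — true.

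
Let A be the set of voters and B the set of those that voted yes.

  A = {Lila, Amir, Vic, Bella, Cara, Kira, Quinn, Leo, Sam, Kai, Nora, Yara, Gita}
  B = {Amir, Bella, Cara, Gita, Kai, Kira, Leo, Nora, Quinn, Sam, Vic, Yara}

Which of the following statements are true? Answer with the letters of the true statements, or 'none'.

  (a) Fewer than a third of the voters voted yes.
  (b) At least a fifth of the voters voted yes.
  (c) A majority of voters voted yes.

(b), (c)

|A| = 13, |A ∩ B| = 12, |A ∖ B| = 1.
(a) |A ∩ B| / |A| < 1/3: fails.
(b) |A ∩ B| / |A| ≥ 1/5: holds.
(c) |A ∩ B| > |A ∖ B|: holds.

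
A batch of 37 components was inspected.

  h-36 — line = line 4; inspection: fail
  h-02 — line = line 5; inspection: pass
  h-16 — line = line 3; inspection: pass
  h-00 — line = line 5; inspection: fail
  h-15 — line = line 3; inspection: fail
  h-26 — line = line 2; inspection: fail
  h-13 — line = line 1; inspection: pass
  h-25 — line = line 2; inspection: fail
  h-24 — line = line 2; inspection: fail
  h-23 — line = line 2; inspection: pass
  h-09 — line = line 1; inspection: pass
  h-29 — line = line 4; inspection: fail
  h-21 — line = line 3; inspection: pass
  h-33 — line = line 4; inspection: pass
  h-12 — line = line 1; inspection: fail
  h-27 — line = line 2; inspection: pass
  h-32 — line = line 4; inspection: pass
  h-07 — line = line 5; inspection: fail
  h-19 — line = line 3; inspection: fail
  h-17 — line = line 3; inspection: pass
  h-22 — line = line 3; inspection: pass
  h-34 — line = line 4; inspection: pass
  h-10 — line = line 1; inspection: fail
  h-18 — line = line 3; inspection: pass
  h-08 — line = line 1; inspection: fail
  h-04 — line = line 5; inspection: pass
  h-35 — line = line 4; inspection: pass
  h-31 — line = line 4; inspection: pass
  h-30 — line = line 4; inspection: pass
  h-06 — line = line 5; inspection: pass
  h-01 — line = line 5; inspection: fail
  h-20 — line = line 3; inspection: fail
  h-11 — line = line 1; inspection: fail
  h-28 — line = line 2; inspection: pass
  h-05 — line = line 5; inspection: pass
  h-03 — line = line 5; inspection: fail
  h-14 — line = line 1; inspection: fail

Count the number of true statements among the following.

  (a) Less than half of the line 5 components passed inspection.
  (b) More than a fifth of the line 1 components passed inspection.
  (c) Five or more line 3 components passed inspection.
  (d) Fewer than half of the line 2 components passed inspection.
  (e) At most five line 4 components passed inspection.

2

(a) line 5: |A| = 8, |A ∩ B| = 4; needs |A ∩ B| < |A ∖ B| — false.
(b) line 1: |A| = 7, |A ∩ B| = 2; needs |A ∩ B| / |A| > 1/5 — true.
(c) line 3: |A| = 8, |A ∩ B| = 5; needs |A ∩ B| ≥ 5 — true.
(d) line 2: |A| = 6, |A ∩ B| = 3; needs |A ∩ B| < |A ∖ B| — false.
(e) line 4: |A| = 8, |A ∩ B| = 6; needs |A ∩ B| ≤ 5 — false.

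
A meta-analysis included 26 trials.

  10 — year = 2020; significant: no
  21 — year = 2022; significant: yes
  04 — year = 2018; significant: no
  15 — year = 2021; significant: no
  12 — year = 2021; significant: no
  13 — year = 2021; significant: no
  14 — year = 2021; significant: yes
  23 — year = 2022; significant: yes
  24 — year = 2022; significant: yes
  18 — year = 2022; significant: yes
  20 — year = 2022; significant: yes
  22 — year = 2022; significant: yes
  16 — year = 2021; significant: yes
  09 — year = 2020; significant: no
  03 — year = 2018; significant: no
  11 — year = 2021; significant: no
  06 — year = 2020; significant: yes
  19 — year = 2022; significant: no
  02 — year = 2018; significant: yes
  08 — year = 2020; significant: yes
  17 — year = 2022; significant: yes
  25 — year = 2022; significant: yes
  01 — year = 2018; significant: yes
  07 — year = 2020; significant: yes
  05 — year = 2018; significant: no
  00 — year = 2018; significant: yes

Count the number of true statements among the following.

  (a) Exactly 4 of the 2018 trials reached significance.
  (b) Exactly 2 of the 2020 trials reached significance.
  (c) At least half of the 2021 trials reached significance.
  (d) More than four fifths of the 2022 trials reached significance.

(a) 2018: |A| = 6, |A ∩ B| = 3; needs |A ∩ B| = 4 — false.
(b) 2020: |A| = 5, |A ∩ B| = 3; needs |A ∩ B| = 2 — false.
(c) 2021: |A| = 6, |A ∩ B| = 2; needs |A ∩ B| ≥ |A ∖ B| — false.
(d) 2022: |A| = 9, |A ∩ B| = 8; needs |A ∩ B| / |A| > 4/5 — true.

1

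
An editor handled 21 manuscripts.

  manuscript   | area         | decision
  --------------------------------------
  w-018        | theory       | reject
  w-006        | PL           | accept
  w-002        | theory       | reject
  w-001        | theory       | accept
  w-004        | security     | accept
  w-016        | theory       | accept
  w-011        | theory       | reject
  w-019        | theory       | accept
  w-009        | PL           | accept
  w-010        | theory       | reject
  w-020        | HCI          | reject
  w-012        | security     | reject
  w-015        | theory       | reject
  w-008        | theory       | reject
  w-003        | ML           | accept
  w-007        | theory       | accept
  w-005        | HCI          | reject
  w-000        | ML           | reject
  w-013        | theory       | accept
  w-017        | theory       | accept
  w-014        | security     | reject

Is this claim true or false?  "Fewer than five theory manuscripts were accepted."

False

'Fewer than five theory manuscripts were accepted' holds iff |A ∩ B| < 5.
A (the restrictor) = {w-018, w-002, w-001, w-016, w-011, w-019, w-010, w-015, w-008, w-007, w-013, w-017}, |A| = 12.
A ∩ B = {w-001, w-016, w-019, w-007, w-013, w-017}, so |A ∩ B| = 6.
|A ∩ B| = 6, so the statement is false.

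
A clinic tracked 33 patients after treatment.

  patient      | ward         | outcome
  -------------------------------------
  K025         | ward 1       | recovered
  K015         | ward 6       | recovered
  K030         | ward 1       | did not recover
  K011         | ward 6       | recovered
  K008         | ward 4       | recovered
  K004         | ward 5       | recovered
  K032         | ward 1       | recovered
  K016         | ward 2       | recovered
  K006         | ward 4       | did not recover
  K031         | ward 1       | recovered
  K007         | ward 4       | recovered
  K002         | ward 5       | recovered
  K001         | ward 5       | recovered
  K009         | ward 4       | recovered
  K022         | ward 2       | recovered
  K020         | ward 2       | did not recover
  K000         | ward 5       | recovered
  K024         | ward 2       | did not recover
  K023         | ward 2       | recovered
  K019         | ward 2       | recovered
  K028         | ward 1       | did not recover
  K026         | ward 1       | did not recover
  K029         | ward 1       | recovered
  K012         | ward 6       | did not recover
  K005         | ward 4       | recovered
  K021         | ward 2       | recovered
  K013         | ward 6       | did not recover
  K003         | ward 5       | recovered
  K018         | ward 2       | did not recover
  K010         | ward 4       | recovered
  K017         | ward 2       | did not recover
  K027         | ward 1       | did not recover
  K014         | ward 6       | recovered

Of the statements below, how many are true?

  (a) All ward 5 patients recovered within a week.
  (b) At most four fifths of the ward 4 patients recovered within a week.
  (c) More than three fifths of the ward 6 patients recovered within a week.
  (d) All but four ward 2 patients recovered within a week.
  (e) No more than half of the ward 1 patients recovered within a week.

3

(a) ward 5: |A| = 5, |A ∩ B| = 5; needs A ⊆ B, i.e. every element of A is in B (|A ∖ B| = 0) — true.
(b) ward 4: |A| = 6, |A ∩ B| = 5; needs |A ∩ B| / |A| ≤ 4/5 — false.
(c) ward 6: |A| = 5, |A ∩ B| = 3; needs |A ∩ B| / |A| > 3/5 — false.
(d) ward 2: |A| = 9, |A ∩ B| = 5; needs |A ∖ B| = 4 — true.
(e) ward 1: |A| = 8, |A ∩ B| = 4; needs |A ∩ B| ≤ |A ∖ B| — true.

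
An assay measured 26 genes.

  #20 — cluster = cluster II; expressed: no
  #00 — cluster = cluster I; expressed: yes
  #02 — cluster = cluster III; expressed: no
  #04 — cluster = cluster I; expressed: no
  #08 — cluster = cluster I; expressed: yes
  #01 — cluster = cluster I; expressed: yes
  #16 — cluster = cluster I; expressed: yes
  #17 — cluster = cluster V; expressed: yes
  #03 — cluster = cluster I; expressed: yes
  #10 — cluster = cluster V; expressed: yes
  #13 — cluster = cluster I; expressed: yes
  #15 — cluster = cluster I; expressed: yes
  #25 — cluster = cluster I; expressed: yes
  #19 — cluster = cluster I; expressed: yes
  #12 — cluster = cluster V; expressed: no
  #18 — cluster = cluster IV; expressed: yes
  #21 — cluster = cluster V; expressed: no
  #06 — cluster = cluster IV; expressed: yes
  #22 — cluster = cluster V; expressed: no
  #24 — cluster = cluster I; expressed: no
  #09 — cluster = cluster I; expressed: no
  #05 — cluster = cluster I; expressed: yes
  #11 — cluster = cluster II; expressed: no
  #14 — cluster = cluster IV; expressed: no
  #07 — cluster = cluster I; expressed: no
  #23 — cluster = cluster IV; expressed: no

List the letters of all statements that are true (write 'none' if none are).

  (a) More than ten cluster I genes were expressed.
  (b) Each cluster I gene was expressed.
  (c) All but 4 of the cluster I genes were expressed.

(c)

|A| = 14, |A ∩ B| = 10, |A ∖ B| = 4.
(a) |A ∩ B| > 10: fails.
(b) A ⊆ B, i.e. every element of A is in B (|A ∖ B| = 0): fails.
(c) |A ∖ B| = 4: holds.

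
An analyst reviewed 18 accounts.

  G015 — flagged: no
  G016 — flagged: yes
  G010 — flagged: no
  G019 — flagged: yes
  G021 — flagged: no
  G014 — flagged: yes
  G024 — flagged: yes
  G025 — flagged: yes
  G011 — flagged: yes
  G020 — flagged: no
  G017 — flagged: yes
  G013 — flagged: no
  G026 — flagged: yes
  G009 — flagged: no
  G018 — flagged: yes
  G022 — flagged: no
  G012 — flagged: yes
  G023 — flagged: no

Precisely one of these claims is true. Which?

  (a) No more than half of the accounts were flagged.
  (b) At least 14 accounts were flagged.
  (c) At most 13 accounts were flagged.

|A| = 18, |A ∩ B| = 10, |A ∖ B| = 8.
(a) requires |A ∩ B| ≤ |A ∖ B|: false.
(b) requires |A ∩ B| ≥ 14: false.
(c) requires |A ∩ B| ≤ 13: true.

(c)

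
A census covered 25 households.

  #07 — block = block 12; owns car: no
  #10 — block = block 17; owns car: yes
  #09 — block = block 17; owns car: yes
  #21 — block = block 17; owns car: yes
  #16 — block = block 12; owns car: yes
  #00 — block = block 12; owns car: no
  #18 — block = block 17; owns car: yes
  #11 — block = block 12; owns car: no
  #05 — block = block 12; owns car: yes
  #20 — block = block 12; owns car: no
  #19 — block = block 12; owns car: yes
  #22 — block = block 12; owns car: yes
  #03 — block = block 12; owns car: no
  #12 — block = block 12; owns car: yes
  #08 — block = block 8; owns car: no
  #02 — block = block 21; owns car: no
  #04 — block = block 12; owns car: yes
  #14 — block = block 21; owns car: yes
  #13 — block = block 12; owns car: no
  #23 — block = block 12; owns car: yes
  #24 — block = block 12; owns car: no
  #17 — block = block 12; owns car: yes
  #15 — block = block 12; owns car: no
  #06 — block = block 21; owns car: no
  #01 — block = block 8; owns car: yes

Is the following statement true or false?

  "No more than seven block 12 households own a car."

'No more than seven block 12 households own a car' holds iff |A ∩ B| ≤ 7.
|A| = 16, |A ∩ B| = 8, |A ∖ B| = 8.
|A ∩ B| = 8, so the statement is false.

False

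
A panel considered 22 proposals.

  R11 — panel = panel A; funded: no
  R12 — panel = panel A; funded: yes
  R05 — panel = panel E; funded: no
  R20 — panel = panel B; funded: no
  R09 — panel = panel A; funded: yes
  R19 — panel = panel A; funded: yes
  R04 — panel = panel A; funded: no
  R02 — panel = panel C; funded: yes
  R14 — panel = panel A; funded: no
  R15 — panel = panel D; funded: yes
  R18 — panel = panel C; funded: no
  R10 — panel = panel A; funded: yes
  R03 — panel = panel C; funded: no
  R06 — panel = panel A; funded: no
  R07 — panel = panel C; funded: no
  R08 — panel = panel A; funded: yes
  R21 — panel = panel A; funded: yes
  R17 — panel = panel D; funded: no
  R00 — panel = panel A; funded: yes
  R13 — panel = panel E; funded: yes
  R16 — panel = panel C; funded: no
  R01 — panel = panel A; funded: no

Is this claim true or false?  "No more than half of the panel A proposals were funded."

False

'No more than half of the panel A proposals were funded' holds iff |A ∩ B| ≤ |A ∖ B|.
A (the restrictor) = {R11, R12, R09, R19, R04, R14, R10, R06, R08, R21, R00, R01}, |A| = 12.
A ∩ B = {R12, R09, R19, R10, R08, R21, R00}, so |A ∩ B| = 7.
A ∖ B = {R11, R04, R14, R06, R01}, so |A ∖ B| = 5.
7 > 5, so the statement is false.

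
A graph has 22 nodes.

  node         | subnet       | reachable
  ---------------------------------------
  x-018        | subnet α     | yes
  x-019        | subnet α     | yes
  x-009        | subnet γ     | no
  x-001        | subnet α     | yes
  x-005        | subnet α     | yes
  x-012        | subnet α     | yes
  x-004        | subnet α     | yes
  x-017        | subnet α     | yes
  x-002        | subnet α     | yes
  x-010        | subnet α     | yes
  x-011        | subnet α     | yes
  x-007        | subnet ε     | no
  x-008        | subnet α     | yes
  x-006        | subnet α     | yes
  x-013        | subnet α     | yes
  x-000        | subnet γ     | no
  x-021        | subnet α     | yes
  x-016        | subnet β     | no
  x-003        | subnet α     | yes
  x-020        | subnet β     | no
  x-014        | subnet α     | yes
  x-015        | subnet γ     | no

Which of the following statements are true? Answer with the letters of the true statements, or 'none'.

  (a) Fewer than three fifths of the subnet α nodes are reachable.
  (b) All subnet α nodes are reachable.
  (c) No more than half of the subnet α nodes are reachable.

(b)

|A| = 16, |A ∩ B| = 16, |A ∖ B| = 0.
(a) |A ∩ B| / |A| < 3/5: fails.
(b) A ⊆ B, i.e. every element of A is in B (|A ∖ B| = 0): holds.
(c) |A ∩ B| ≤ |A ∖ B|: fails.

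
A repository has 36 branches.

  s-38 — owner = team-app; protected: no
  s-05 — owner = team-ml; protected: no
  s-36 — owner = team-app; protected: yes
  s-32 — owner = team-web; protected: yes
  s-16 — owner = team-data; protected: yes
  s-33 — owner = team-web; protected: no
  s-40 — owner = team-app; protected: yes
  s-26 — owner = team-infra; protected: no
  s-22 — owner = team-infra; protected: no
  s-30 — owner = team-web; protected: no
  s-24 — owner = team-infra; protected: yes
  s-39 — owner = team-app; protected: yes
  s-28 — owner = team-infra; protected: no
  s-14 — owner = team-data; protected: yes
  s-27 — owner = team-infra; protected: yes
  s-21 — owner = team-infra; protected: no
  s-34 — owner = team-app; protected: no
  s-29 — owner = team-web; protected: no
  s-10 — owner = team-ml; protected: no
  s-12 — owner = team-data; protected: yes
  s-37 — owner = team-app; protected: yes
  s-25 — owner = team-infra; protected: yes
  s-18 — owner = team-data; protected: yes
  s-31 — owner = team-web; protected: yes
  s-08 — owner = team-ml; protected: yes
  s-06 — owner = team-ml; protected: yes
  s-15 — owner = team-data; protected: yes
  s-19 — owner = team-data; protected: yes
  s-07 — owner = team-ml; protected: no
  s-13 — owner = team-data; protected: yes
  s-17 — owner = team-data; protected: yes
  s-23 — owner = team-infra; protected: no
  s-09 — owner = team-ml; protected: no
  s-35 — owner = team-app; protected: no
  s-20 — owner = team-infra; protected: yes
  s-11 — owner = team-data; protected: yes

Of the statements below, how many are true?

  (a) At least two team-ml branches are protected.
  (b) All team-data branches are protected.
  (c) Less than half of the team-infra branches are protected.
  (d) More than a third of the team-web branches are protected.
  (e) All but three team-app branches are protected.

(a) team-ml: |A| = 6, |A ∩ B| = 2; needs |A ∩ B| ≥ 2 — true.
(b) team-data: |A| = 9, |A ∩ B| = 9; needs A ⊆ B, i.e. every element of A is in B (|A ∖ B| = 0) — true.
(c) team-infra: |A| = 9, |A ∩ B| = 4; needs |A ∩ B| < |A ∖ B| — true.
(d) team-web: |A| = 5, |A ∩ B| = 2; needs |A ∩ B| / |A| > 1/3 — true.
(e) team-app: |A| = 7, |A ∩ B| = 4; needs |A ∖ B| = 3 — true.

5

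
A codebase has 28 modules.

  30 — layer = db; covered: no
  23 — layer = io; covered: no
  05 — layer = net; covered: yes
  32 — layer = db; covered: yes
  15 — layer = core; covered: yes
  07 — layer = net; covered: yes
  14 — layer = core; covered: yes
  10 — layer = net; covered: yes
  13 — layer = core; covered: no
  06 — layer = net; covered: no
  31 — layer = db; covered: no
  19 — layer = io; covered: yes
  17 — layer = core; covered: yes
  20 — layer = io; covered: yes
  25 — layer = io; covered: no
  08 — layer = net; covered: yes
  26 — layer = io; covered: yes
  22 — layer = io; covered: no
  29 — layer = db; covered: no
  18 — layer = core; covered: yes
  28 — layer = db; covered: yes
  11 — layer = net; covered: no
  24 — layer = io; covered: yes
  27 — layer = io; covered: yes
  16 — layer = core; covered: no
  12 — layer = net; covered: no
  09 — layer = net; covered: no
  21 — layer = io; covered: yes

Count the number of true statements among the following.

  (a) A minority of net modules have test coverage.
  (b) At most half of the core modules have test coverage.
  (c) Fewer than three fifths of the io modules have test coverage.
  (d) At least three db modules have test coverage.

0

(a) net: |A| = 8, |A ∩ B| = 4; needs |A ∩ B| < |A ∖ B| — false.
(b) core: |A| = 6, |A ∩ B| = 4; needs |A ∩ B| ≤ |A ∖ B| — false.
(c) io: |A| = 9, |A ∩ B| = 6; needs |A ∩ B| / |A| < 3/5 — false.
(d) db: |A| = 5, |A ∩ B| = 2; needs |A ∩ B| ≥ 3 — false.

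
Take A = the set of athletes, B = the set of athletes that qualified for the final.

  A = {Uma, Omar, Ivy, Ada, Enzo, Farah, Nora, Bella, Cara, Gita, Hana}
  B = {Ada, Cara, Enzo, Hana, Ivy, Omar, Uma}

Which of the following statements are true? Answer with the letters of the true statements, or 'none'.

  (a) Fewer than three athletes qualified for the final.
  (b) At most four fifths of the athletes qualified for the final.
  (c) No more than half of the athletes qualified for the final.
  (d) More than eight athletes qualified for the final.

(b)

|A| = 11, |A ∩ B| = 7, |A ∖ B| = 4.
(a) |A ∩ B| < 3: fails.
(b) |A ∩ B| / |A| ≤ 4/5: holds.
(c) |A ∩ B| ≤ |A ∖ B|: fails.
(d) |A ∩ B| > 8: fails.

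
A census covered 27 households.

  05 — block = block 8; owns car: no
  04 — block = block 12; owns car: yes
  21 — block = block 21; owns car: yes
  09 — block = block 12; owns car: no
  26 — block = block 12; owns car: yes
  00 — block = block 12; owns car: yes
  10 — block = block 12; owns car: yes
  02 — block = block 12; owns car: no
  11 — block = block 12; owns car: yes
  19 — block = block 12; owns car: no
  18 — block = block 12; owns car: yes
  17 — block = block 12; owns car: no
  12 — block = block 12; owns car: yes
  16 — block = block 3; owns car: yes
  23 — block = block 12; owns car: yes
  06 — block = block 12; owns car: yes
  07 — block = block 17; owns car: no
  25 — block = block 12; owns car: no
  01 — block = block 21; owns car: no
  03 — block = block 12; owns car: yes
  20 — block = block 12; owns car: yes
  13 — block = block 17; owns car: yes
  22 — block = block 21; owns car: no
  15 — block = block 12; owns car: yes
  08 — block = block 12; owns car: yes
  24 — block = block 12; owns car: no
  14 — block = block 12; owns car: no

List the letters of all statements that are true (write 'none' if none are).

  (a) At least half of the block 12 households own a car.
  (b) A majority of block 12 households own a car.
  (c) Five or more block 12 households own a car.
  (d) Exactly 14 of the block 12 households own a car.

|A| = 20, |A ∩ B| = 13, |A ∖ B| = 7.
(a) |A ∩ B| ≥ |A ∖ B|: holds.
(b) |A ∩ B| > |A ∖ B|: holds.
(c) |A ∩ B| ≥ 5: holds.
(d) |A ∩ B| = 14: fails.

(a), (b), (c)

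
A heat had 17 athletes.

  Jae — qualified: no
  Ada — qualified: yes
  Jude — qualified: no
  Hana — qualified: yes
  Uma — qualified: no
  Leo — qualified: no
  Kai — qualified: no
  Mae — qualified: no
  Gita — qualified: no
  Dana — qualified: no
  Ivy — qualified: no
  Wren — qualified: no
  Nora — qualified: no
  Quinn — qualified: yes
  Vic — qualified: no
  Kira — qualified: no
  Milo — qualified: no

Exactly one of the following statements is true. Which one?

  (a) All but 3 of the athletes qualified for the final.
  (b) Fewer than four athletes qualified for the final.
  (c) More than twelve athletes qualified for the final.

(b)

|A| = 17, |A ∩ B| = 3, |A ∖ B| = 14.
(a) requires |A ∖ B| = 3: false.
(b) requires |A ∩ B| < 4: true.
(c) requires |A ∩ B| > 12: false.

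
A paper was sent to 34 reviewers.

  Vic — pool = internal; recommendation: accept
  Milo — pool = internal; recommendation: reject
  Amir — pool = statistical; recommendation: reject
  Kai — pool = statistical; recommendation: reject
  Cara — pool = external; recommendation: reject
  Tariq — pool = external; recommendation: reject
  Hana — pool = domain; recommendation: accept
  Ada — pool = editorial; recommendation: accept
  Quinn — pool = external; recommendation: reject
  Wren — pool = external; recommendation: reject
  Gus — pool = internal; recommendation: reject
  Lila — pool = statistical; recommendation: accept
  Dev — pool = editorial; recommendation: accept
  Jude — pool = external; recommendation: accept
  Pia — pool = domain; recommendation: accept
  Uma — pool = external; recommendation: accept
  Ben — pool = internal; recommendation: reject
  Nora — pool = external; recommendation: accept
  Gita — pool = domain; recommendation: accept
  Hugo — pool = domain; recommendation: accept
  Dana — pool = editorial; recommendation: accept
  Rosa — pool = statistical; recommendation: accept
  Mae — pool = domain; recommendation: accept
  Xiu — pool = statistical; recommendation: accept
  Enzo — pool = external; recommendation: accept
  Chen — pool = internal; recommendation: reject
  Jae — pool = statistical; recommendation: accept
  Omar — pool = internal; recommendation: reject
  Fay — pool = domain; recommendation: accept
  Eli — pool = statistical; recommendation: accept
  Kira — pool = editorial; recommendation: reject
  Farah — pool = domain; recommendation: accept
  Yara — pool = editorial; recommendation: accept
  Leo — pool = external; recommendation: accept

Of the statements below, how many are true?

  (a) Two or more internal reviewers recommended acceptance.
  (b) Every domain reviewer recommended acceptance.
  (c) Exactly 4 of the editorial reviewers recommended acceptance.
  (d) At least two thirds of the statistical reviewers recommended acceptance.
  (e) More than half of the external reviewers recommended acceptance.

4

(a) internal: |A| = 6, |A ∩ B| = 1; needs |A ∩ B| ≥ 2 — false.
(b) domain: |A| = 7, |A ∩ B| = 7; needs A ⊆ B, i.e. every element of A is in B (|A ∖ B| = 0) — true.
(c) editorial: |A| = 5, |A ∩ B| = 4; needs |A ∩ B| = 4 — true.
(d) statistical: |A| = 7, |A ∩ B| = 5; needs |A ∩ B| / |A| ≥ 2/3 — true.
(e) external: |A| = 9, |A ∩ B| = 5; needs |A ∩ B| > |A ∖ B| — true.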